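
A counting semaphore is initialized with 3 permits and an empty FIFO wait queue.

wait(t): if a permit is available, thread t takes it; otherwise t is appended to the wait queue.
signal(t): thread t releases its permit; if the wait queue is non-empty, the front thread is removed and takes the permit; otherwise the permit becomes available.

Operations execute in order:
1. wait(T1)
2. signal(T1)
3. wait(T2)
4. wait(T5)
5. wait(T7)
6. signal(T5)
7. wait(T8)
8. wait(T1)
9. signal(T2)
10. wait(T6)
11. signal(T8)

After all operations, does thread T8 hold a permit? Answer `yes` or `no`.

Answer: no

Derivation:
Step 1: wait(T1) -> count=2 queue=[] holders={T1}
Step 2: signal(T1) -> count=3 queue=[] holders={none}
Step 3: wait(T2) -> count=2 queue=[] holders={T2}
Step 4: wait(T5) -> count=1 queue=[] holders={T2,T5}
Step 5: wait(T7) -> count=0 queue=[] holders={T2,T5,T7}
Step 6: signal(T5) -> count=1 queue=[] holders={T2,T7}
Step 7: wait(T8) -> count=0 queue=[] holders={T2,T7,T8}
Step 8: wait(T1) -> count=0 queue=[T1] holders={T2,T7,T8}
Step 9: signal(T2) -> count=0 queue=[] holders={T1,T7,T8}
Step 10: wait(T6) -> count=0 queue=[T6] holders={T1,T7,T8}
Step 11: signal(T8) -> count=0 queue=[] holders={T1,T6,T7}
Final holders: {T1,T6,T7} -> T8 not in holders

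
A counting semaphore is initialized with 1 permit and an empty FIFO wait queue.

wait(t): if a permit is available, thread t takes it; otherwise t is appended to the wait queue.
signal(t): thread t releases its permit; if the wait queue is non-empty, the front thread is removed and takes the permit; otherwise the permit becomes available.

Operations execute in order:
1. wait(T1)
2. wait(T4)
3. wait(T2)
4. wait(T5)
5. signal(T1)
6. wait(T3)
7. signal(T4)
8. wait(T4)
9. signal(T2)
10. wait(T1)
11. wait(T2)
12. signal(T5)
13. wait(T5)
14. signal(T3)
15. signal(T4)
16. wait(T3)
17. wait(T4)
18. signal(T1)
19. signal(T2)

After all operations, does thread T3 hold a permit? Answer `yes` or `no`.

Step 1: wait(T1) -> count=0 queue=[] holders={T1}
Step 2: wait(T4) -> count=0 queue=[T4] holders={T1}
Step 3: wait(T2) -> count=0 queue=[T4,T2] holders={T1}
Step 4: wait(T5) -> count=0 queue=[T4,T2,T5] holders={T1}
Step 5: signal(T1) -> count=0 queue=[T2,T5] holders={T4}
Step 6: wait(T3) -> count=0 queue=[T2,T5,T3] holders={T4}
Step 7: signal(T4) -> count=0 queue=[T5,T3] holders={T2}
Step 8: wait(T4) -> count=0 queue=[T5,T3,T4] holders={T2}
Step 9: signal(T2) -> count=0 queue=[T3,T4] holders={T5}
Step 10: wait(T1) -> count=0 queue=[T3,T4,T1] holders={T5}
Step 11: wait(T2) -> count=0 queue=[T3,T4,T1,T2] holders={T5}
Step 12: signal(T5) -> count=0 queue=[T4,T1,T2] holders={T3}
Step 13: wait(T5) -> count=0 queue=[T4,T1,T2,T5] holders={T3}
Step 14: signal(T3) -> count=0 queue=[T1,T2,T5] holders={T4}
Step 15: signal(T4) -> count=0 queue=[T2,T5] holders={T1}
Step 16: wait(T3) -> count=0 queue=[T2,T5,T3] holders={T1}
Step 17: wait(T4) -> count=0 queue=[T2,T5,T3,T4] holders={T1}
Step 18: signal(T1) -> count=0 queue=[T5,T3,T4] holders={T2}
Step 19: signal(T2) -> count=0 queue=[T3,T4] holders={T5}
Final holders: {T5} -> T3 not in holders

Answer: no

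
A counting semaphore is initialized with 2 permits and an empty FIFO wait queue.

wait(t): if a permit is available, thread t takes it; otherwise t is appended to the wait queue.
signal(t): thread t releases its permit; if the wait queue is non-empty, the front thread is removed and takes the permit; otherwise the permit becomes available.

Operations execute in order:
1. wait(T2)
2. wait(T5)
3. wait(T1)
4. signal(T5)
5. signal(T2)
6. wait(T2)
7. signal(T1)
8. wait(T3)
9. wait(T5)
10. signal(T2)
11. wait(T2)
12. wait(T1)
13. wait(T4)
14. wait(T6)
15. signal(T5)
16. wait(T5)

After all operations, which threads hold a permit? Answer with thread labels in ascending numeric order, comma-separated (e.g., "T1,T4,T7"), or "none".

Step 1: wait(T2) -> count=1 queue=[] holders={T2}
Step 2: wait(T5) -> count=0 queue=[] holders={T2,T5}
Step 3: wait(T1) -> count=0 queue=[T1] holders={T2,T5}
Step 4: signal(T5) -> count=0 queue=[] holders={T1,T2}
Step 5: signal(T2) -> count=1 queue=[] holders={T1}
Step 6: wait(T2) -> count=0 queue=[] holders={T1,T2}
Step 7: signal(T1) -> count=1 queue=[] holders={T2}
Step 8: wait(T3) -> count=0 queue=[] holders={T2,T3}
Step 9: wait(T5) -> count=0 queue=[T5] holders={T2,T3}
Step 10: signal(T2) -> count=0 queue=[] holders={T3,T5}
Step 11: wait(T2) -> count=0 queue=[T2] holders={T3,T5}
Step 12: wait(T1) -> count=0 queue=[T2,T1] holders={T3,T5}
Step 13: wait(T4) -> count=0 queue=[T2,T1,T4] holders={T3,T5}
Step 14: wait(T6) -> count=0 queue=[T2,T1,T4,T6] holders={T3,T5}
Step 15: signal(T5) -> count=0 queue=[T1,T4,T6] holders={T2,T3}
Step 16: wait(T5) -> count=0 queue=[T1,T4,T6,T5] holders={T2,T3}
Final holders: T2,T3

Answer: T2,T3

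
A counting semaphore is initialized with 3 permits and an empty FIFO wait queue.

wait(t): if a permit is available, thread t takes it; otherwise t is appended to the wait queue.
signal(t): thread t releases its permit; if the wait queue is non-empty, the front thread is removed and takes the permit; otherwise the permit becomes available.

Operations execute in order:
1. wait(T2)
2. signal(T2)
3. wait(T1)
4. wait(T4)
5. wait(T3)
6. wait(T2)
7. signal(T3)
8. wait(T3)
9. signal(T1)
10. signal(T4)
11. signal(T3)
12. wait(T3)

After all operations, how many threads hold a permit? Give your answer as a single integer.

Answer: 2

Derivation:
Step 1: wait(T2) -> count=2 queue=[] holders={T2}
Step 2: signal(T2) -> count=3 queue=[] holders={none}
Step 3: wait(T1) -> count=2 queue=[] holders={T1}
Step 4: wait(T4) -> count=1 queue=[] holders={T1,T4}
Step 5: wait(T3) -> count=0 queue=[] holders={T1,T3,T4}
Step 6: wait(T2) -> count=0 queue=[T2] holders={T1,T3,T4}
Step 7: signal(T3) -> count=0 queue=[] holders={T1,T2,T4}
Step 8: wait(T3) -> count=0 queue=[T3] holders={T1,T2,T4}
Step 9: signal(T1) -> count=0 queue=[] holders={T2,T3,T4}
Step 10: signal(T4) -> count=1 queue=[] holders={T2,T3}
Step 11: signal(T3) -> count=2 queue=[] holders={T2}
Step 12: wait(T3) -> count=1 queue=[] holders={T2,T3}
Final holders: {T2,T3} -> 2 thread(s)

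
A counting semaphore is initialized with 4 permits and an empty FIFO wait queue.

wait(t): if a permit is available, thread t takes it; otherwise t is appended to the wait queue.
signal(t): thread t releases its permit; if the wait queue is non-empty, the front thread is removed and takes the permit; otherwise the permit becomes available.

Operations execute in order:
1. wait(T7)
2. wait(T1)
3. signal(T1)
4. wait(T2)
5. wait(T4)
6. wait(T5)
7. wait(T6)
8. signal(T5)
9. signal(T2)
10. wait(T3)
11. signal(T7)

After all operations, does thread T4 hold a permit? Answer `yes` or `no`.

Step 1: wait(T7) -> count=3 queue=[] holders={T7}
Step 2: wait(T1) -> count=2 queue=[] holders={T1,T7}
Step 3: signal(T1) -> count=3 queue=[] holders={T7}
Step 4: wait(T2) -> count=2 queue=[] holders={T2,T7}
Step 5: wait(T4) -> count=1 queue=[] holders={T2,T4,T7}
Step 6: wait(T5) -> count=0 queue=[] holders={T2,T4,T5,T7}
Step 7: wait(T6) -> count=0 queue=[T6] holders={T2,T4,T5,T7}
Step 8: signal(T5) -> count=0 queue=[] holders={T2,T4,T6,T7}
Step 9: signal(T2) -> count=1 queue=[] holders={T4,T6,T7}
Step 10: wait(T3) -> count=0 queue=[] holders={T3,T4,T6,T7}
Step 11: signal(T7) -> count=1 queue=[] holders={T3,T4,T6}
Final holders: {T3,T4,T6} -> T4 in holders

Answer: yes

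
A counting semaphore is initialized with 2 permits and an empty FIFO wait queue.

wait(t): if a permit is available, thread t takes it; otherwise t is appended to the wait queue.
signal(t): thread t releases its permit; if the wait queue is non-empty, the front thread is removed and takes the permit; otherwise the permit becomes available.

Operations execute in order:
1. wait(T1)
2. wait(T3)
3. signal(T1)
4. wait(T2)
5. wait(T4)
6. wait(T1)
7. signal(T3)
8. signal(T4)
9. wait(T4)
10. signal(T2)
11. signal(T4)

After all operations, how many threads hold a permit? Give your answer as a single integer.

Answer: 1

Derivation:
Step 1: wait(T1) -> count=1 queue=[] holders={T1}
Step 2: wait(T3) -> count=0 queue=[] holders={T1,T3}
Step 3: signal(T1) -> count=1 queue=[] holders={T3}
Step 4: wait(T2) -> count=0 queue=[] holders={T2,T3}
Step 5: wait(T4) -> count=0 queue=[T4] holders={T2,T3}
Step 6: wait(T1) -> count=0 queue=[T4,T1] holders={T2,T3}
Step 7: signal(T3) -> count=0 queue=[T1] holders={T2,T4}
Step 8: signal(T4) -> count=0 queue=[] holders={T1,T2}
Step 9: wait(T4) -> count=0 queue=[T4] holders={T1,T2}
Step 10: signal(T2) -> count=0 queue=[] holders={T1,T4}
Step 11: signal(T4) -> count=1 queue=[] holders={T1}
Final holders: {T1} -> 1 thread(s)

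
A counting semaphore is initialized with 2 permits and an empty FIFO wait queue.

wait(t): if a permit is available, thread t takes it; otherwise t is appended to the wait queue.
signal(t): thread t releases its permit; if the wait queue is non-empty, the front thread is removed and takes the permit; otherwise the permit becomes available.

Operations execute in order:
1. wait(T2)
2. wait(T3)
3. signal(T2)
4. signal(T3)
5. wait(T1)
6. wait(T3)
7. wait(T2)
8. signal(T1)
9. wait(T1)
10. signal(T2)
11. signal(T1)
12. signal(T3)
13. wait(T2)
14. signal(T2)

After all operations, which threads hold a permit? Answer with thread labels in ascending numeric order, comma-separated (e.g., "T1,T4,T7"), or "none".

Answer: none

Derivation:
Step 1: wait(T2) -> count=1 queue=[] holders={T2}
Step 2: wait(T3) -> count=0 queue=[] holders={T2,T3}
Step 3: signal(T2) -> count=1 queue=[] holders={T3}
Step 4: signal(T3) -> count=2 queue=[] holders={none}
Step 5: wait(T1) -> count=1 queue=[] holders={T1}
Step 6: wait(T3) -> count=0 queue=[] holders={T1,T3}
Step 7: wait(T2) -> count=0 queue=[T2] holders={T1,T3}
Step 8: signal(T1) -> count=0 queue=[] holders={T2,T3}
Step 9: wait(T1) -> count=0 queue=[T1] holders={T2,T3}
Step 10: signal(T2) -> count=0 queue=[] holders={T1,T3}
Step 11: signal(T1) -> count=1 queue=[] holders={T3}
Step 12: signal(T3) -> count=2 queue=[] holders={none}
Step 13: wait(T2) -> count=1 queue=[] holders={T2}
Step 14: signal(T2) -> count=2 queue=[] holders={none}
Final holders: none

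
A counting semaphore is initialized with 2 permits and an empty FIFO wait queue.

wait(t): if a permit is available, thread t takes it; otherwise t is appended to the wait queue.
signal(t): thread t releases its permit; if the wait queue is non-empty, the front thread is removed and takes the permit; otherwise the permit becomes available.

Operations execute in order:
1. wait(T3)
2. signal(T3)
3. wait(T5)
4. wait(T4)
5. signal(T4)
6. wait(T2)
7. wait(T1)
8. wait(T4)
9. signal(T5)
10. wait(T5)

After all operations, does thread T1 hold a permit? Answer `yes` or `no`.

Step 1: wait(T3) -> count=1 queue=[] holders={T3}
Step 2: signal(T3) -> count=2 queue=[] holders={none}
Step 3: wait(T5) -> count=1 queue=[] holders={T5}
Step 4: wait(T4) -> count=0 queue=[] holders={T4,T5}
Step 5: signal(T4) -> count=1 queue=[] holders={T5}
Step 6: wait(T2) -> count=0 queue=[] holders={T2,T5}
Step 7: wait(T1) -> count=0 queue=[T1] holders={T2,T5}
Step 8: wait(T4) -> count=0 queue=[T1,T4] holders={T2,T5}
Step 9: signal(T5) -> count=0 queue=[T4] holders={T1,T2}
Step 10: wait(T5) -> count=0 queue=[T4,T5] holders={T1,T2}
Final holders: {T1,T2} -> T1 in holders

Answer: yes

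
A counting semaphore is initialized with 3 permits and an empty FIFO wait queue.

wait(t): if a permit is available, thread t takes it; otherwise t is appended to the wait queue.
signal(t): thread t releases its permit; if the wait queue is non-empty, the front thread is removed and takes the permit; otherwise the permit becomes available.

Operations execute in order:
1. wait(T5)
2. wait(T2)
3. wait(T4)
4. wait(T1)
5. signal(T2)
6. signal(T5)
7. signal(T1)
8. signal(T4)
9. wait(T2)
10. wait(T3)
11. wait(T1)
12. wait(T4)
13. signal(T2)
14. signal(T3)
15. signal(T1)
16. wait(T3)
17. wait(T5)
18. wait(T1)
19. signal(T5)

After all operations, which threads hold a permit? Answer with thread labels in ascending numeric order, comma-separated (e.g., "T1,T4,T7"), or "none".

Step 1: wait(T5) -> count=2 queue=[] holders={T5}
Step 2: wait(T2) -> count=1 queue=[] holders={T2,T5}
Step 3: wait(T4) -> count=0 queue=[] holders={T2,T4,T5}
Step 4: wait(T1) -> count=0 queue=[T1] holders={T2,T4,T5}
Step 5: signal(T2) -> count=0 queue=[] holders={T1,T4,T5}
Step 6: signal(T5) -> count=1 queue=[] holders={T1,T4}
Step 7: signal(T1) -> count=2 queue=[] holders={T4}
Step 8: signal(T4) -> count=3 queue=[] holders={none}
Step 9: wait(T2) -> count=2 queue=[] holders={T2}
Step 10: wait(T3) -> count=1 queue=[] holders={T2,T3}
Step 11: wait(T1) -> count=0 queue=[] holders={T1,T2,T3}
Step 12: wait(T4) -> count=0 queue=[T4] holders={T1,T2,T3}
Step 13: signal(T2) -> count=0 queue=[] holders={T1,T3,T4}
Step 14: signal(T3) -> count=1 queue=[] holders={T1,T4}
Step 15: signal(T1) -> count=2 queue=[] holders={T4}
Step 16: wait(T3) -> count=1 queue=[] holders={T3,T4}
Step 17: wait(T5) -> count=0 queue=[] holders={T3,T4,T5}
Step 18: wait(T1) -> count=0 queue=[T1] holders={T3,T4,T5}
Step 19: signal(T5) -> count=0 queue=[] holders={T1,T3,T4}
Final holders: T1,T3,T4

Answer: T1,T3,T4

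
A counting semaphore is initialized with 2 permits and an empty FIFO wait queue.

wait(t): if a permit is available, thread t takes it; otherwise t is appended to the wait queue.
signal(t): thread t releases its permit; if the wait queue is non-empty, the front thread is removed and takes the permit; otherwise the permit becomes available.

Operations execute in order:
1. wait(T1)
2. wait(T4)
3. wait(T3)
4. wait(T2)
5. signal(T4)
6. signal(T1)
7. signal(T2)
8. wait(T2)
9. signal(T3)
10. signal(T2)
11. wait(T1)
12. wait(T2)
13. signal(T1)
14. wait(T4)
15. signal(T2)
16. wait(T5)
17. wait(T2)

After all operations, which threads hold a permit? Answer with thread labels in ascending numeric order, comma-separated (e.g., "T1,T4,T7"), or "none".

Step 1: wait(T1) -> count=1 queue=[] holders={T1}
Step 2: wait(T4) -> count=0 queue=[] holders={T1,T4}
Step 3: wait(T3) -> count=0 queue=[T3] holders={T1,T4}
Step 4: wait(T2) -> count=0 queue=[T3,T2] holders={T1,T4}
Step 5: signal(T4) -> count=0 queue=[T2] holders={T1,T3}
Step 6: signal(T1) -> count=0 queue=[] holders={T2,T3}
Step 7: signal(T2) -> count=1 queue=[] holders={T3}
Step 8: wait(T2) -> count=0 queue=[] holders={T2,T3}
Step 9: signal(T3) -> count=1 queue=[] holders={T2}
Step 10: signal(T2) -> count=2 queue=[] holders={none}
Step 11: wait(T1) -> count=1 queue=[] holders={T1}
Step 12: wait(T2) -> count=0 queue=[] holders={T1,T2}
Step 13: signal(T1) -> count=1 queue=[] holders={T2}
Step 14: wait(T4) -> count=0 queue=[] holders={T2,T4}
Step 15: signal(T2) -> count=1 queue=[] holders={T4}
Step 16: wait(T5) -> count=0 queue=[] holders={T4,T5}
Step 17: wait(T2) -> count=0 queue=[T2] holders={T4,T5}
Final holders: T4,T5

Answer: T4,T5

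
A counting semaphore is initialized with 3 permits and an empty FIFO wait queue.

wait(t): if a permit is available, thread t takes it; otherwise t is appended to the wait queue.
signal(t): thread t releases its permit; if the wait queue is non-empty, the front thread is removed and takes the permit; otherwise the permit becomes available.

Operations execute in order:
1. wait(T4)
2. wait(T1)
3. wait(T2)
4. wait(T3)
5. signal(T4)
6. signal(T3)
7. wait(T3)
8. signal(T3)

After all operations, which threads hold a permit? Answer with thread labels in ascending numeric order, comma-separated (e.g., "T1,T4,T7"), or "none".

Step 1: wait(T4) -> count=2 queue=[] holders={T4}
Step 2: wait(T1) -> count=1 queue=[] holders={T1,T4}
Step 3: wait(T2) -> count=0 queue=[] holders={T1,T2,T4}
Step 4: wait(T3) -> count=0 queue=[T3] holders={T1,T2,T4}
Step 5: signal(T4) -> count=0 queue=[] holders={T1,T2,T3}
Step 6: signal(T3) -> count=1 queue=[] holders={T1,T2}
Step 7: wait(T3) -> count=0 queue=[] holders={T1,T2,T3}
Step 8: signal(T3) -> count=1 queue=[] holders={T1,T2}
Final holders: T1,T2

Answer: T1,T2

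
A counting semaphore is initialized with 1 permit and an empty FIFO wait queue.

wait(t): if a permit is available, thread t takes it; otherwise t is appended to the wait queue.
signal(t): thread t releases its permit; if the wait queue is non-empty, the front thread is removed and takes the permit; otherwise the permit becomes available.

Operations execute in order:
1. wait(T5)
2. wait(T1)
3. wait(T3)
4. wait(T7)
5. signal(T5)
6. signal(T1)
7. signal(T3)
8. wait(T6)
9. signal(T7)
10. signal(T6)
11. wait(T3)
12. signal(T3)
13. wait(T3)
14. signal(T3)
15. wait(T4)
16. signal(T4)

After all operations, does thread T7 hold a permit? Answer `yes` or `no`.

Step 1: wait(T5) -> count=0 queue=[] holders={T5}
Step 2: wait(T1) -> count=0 queue=[T1] holders={T5}
Step 3: wait(T3) -> count=0 queue=[T1,T3] holders={T5}
Step 4: wait(T7) -> count=0 queue=[T1,T3,T7] holders={T5}
Step 5: signal(T5) -> count=0 queue=[T3,T7] holders={T1}
Step 6: signal(T1) -> count=0 queue=[T7] holders={T3}
Step 7: signal(T3) -> count=0 queue=[] holders={T7}
Step 8: wait(T6) -> count=0 queue=[T6] holders={T7}
Step 9: signal(T7) -> count=0 queue=[] holders={T6}
Step 10: signal(T6) -> count=1 queue=[] holders={none}
Step 11: wait(T3) -> count=0 queue=[] holders={T3}
Step 12: signal(T3) -> count=1 queue=[] holders={none}
Step 13: wait(T3) -> count=0 queue=[] holders={T3}
Step 14: signal(T3) -> count=1 queue=[] holders={none}
Step 15: wait(T4) -> count=0 queue=[] holders={T4}
Step 16: signal(T4) -> count=1 queue=[] holders={none}
Final holders: {none} -> T7 not in holders

Answer: no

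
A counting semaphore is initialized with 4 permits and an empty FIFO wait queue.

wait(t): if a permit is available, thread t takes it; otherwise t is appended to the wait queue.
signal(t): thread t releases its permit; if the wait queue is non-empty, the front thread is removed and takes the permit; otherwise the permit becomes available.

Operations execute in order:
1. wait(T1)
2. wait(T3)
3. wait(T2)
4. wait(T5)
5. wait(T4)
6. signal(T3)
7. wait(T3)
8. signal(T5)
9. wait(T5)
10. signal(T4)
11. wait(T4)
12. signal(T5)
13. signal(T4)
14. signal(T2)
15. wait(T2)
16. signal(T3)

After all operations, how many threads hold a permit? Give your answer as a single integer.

Answer: 2

Derivation:
Step 1: wait(T1) -> count=3 queue=[] holders={T1}
Step 2: wait(T3) -> count=2 queue=[] holders={T1,T3}
Step 3: wait(T2) -> count=1 queue=[] holders={T1,T2,T3}
Step 4: wait(T5) -> count=0 queue=[] holders={T1,T2,T3,T5}
Step 5: wait(T4) -> count=0 queue=[T4] holders={T1,T2,T3,T5}
Step 6: signal(T3) -> count=0 queue=[] holders={T1,T2,T4,T5}
Step 7: wait(T3) -> count=0 queue=[T3] holders={T1,T2,T4,T5}
Step 8: signal(T5) -> count=0 queue=[] holders={T1,T2,T3,T4}
Step 9: wait(T5) -> count=0 queue=[T5] holders={T1,T2,T3,T4}
Step 10: signal(T4) -> count=0 queue=[] holders={T1,T2,T3,T5}
Step 11: wait(T4) -> count=0 queue=[T4] holders={T1,T2,T3,T5}
Step 12: signal(T5) -> count=0 queue=[] holders={T1,T2,T3,T4}
Step 13: signal(T4) -> count=1 queue=[] holders={T1,T2,T3}
Step 14: signal(T2) -> count=2 queue=[] holders={T1,T3}
Step 15: wait(T2) -> count=1 queue=[] holders={T1,T2,T3}
Step 16: signal(T3) -> count=2 queue=[] holders={T1,T2}
Final holders: {T1,T2} -> 2 thread(s)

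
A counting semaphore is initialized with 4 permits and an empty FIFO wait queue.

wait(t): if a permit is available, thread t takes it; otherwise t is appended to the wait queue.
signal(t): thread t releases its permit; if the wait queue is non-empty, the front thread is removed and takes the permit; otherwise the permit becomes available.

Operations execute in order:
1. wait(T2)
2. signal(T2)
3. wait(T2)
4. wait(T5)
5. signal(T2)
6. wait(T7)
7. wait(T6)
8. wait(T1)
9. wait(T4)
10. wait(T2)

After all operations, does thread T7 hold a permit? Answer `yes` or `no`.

Answer: yes

Derivation:
Step 1: wait(T2) -> count=3 queue=[] holders={T2}
Step 2: signal(T2) -> count=4 queue=[] holders={none}
Step 3: wait(T2) -> count=3 queue=[] holders={T2}
Step 4: wait(T5) -> count=2 queue=[] holders={T2,T5}
Step 5: signal(T2) -> count=3 queue=[] holders={T5}
Step 6: wait(T7) -> count=2 queue=[] holders={T5,T7}
Step 7: wait(T6) -> count=1 queue=[] holders={T5,T6,T7}
Step 8: wait(T1) -> count=0 queue=[] holders={T1,T5,T6,T7}
Step 9: wait(T4) -> count=0 queue=[T4] holders={T1,T5,T6,T7}
Step 10: wait(T2) -> count=0 queue=[T4,T2] holders={T1,T5,T6,T7}
Final holders: {T1,T5,T6,T7} -> T7 in holders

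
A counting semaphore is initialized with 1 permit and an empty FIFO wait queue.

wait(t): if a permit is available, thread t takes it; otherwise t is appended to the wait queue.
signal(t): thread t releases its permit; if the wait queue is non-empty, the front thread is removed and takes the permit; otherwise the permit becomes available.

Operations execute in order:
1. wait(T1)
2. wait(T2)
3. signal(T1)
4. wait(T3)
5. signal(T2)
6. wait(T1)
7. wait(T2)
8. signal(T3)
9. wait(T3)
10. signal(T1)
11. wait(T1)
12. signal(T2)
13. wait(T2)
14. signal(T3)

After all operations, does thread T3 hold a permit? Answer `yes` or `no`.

Step 1: wait(T1) -> count=0 queue=[] holders={T1}
Step 2: wait(T2) -> count=0 queue=[T2] holders={T1}
Step 3: signal(T1) -> count=0 queue=[] holders={T2}
Step 4: wait(T3) -> count=0 queue=[T3] holders={T2}
Step 5: signal(T2) -> count=0 queue=[] holders={T3}
Step 6: wait(T1) -> count=0 queue=[T1] holders={T3}
Step 7: wait(T2) -> count=0 queue=[T1,T2] holders={T3}
Step 8: signal(T3) -> count=0 queue=[T2] holders={T1}
Step 9: wait(T3) -> count=0 queue=[T2,T3] holders={T1}
Step 10: signal(T1) -> count=0 queue=[T3] holders={T2}
Step 11: wait(T1) -> count=0 queue=[T3,T1] holders={T2}
Step 12: signal(T2) -> count=0 queue=[T1] holders={T3}
Step 13: wait(T2) -> count=0 queue=[T1,T2] holders={T3}
Step 14: signal(T3) -> count=0 queue=[T2] holders={T1}
Final holders: {T1} -> T3 not in holders

Answer: no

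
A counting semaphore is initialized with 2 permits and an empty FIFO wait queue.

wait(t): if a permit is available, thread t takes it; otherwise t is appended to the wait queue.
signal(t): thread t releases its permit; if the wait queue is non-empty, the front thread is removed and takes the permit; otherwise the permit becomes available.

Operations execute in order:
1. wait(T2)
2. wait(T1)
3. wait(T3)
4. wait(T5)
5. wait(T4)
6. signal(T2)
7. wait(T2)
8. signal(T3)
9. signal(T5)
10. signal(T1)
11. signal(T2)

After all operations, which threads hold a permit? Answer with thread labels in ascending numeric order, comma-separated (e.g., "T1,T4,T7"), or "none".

Step 1: wait(T2) -> count=1 queue=[] holders={T2}
Step 2: wait(T1) -> count=0 queue=[] holders={T1,T2}
Step 3: wait(T3) -> count=0 queue=[T3] holders={T1,T2}
Step 4: wait(T5) -> count=0 queue=[T3,T5] holders={T1,T2}
Step 5: wait(T4) -> count=0 queue=[T3,T5,T4] holders={T1,T2}
Step 6: signal(T2) -> count=0 queue=[T5,T4] holders={T1,T3}
Step 7: wait(T2) -> count=0 queue=[T5,T4,T2] holders={T1,T3}
Step 8: signal(T3) -> count=0 queue=[T4,T2] holders={T1,T5}
Step 9: signal(T5) -> count=0 queue=[T2] holders={T1,T4}
Step 10: signal(T1) -> count=0 queue=[] holders={T2,T4}
Step 11: signal(T2) -> count=1 queue=[] holders={T4}
Final holders: T4

Answer: T4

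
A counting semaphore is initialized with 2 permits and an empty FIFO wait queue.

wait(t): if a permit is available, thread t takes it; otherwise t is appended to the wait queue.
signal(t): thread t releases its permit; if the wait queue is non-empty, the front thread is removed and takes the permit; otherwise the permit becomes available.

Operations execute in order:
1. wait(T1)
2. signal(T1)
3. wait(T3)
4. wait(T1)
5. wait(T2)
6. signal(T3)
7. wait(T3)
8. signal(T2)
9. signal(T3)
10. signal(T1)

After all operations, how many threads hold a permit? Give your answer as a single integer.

Step 1: wait(T1) -> count=1 queue=[] holders={T1}
Step 2: signal(T1) -> count=2 queue=[] holders={none}
Step 3: wait(T3) -> count=1 queue=[] holders={T3}
Step 4: wait(T1) -> count=0 queue=[] holders={T1,T3}
Step 5: wait(T2) -> count=0 queue=[T2] holders={T1,T3}
Step 6: signal(T3) -> count=0 queue=[] holders={T1,T2}
Step 7: wait(T3) -> count=0 queue=[T3] holders={T1,T2}
Step 8: signal(T2) -> count=0 queue=[] holders={T1,T3}
Step 9: signal(T3) -> count=1 queue=[] holders={T1}
Step 10: signal(T1) -> count=2 queue=[] holders={none}
Final holders: {none} -> 0 thread(s)

Answer: 0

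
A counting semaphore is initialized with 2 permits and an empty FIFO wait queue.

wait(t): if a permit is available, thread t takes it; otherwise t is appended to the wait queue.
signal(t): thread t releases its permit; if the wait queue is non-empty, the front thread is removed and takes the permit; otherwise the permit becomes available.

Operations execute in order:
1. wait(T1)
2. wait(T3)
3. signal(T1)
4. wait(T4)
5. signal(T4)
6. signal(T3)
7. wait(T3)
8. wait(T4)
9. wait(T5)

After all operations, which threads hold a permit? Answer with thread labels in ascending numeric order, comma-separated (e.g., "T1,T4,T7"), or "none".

Step 1: wait(T1) -> count=1 queue=[] holders={T1}
Step 2: wait(T3) -> count=0 queue=[] holders={T1,T3}
Step 3: signal(T1) -> count=1 queue=[] holders={T3}
Step 4: wait(T4) -> count=0 queue=[] holders={T3,T4}
Step 5: signal(T4) -> count=1 queue=[] holders={T3}
Step 6: signal(T3) -> count=2 queue=[] holders={none}
Step 7: wait(T3) -> count=1 queue=[] holders={T3}
Step 8: wait(T4) -> count=0 queue=[] holders={T3,T4}
Step 9: wait(T5) -> count=0 queue=[T5] holders={T3,T4}
Final holders: T3,T4

Answer: T3,T4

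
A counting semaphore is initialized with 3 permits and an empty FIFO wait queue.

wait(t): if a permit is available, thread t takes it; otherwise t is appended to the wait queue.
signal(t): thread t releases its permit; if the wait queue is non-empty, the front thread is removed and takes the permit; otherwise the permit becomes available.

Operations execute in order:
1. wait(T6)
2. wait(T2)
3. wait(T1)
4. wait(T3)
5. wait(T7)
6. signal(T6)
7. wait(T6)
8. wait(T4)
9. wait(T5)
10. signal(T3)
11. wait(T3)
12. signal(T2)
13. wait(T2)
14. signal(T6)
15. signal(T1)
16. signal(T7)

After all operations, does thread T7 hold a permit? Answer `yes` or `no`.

Step 1: wait(T6) -> count=2 queue=[] holders={T6}
Step 2: wait(T2) -> count=1 queue=[] holders={T2,T6}
Step 3: wait(T1) -> count=0 queue=[] holders={T1,T2,T6}
Step 4: wait(T3) -> count=0 queue=[T3] holders={T1,T2,T6}
Step 5: wait(T7) -> count=0 queue=[T3,T7] holders={T1,T2,T6}
Step 6: signal(T6) -> count=0 queue=[T7] holders={T1,T2,T3}
Step 7: wait(T6) -> count=0 queue=[T7,T6] holders={T1,T2,T3}
Step 8: wait(T4) -> count=0 queue=[T7,T6,T4] holders={T1,T2,T3}
Step 9: wait(T5) -> count=0 queue=[T7,T6,T4,T5] holders={T1,T2,T3}
Step 10: signal(T3) -> count=0 queue=[T6,T4,T5] holders={T1,T2,T7}
Step 11: wait(T3) -> count=0 queue=[T6,T4,T5,T3] holders={T1,T2,T7}
Step 12: signal(T2) -> count=0 queue=[T4,T5,T3] holders={T1,T6,T7}
Step 13: wait(T2) -> count=0 queue=[T4,T5,T3,T2] holders={T1,T6,T7}
Step 14: signal(T6) -> count=0 queue=[T5,T3,T2] holders={T1,T4,T7}
Step 15: signal(T1) -> count=0 queue=[T3,T2] holders={T4,T5,T7}
Step 16: signal(T7) -> count=0 queue=[T2] holders={T3,T4,T5}
Final holders: {T3,T4,T5} -> T7 not in holders

Answer: no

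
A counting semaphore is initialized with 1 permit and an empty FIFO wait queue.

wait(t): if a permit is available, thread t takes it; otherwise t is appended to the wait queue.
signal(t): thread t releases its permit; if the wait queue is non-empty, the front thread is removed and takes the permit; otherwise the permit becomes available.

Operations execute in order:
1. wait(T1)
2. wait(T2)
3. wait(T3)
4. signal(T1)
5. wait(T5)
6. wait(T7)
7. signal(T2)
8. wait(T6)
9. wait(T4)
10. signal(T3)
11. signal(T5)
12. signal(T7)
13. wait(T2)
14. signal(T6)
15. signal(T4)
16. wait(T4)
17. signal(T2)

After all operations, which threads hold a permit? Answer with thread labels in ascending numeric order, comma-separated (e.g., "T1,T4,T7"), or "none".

Answer: T4

Derivation:
Step 1: wait(T1) -> count=0 queue=[] holders={T1}
Step 2: wait(T2) -> count=0 queue=[T2] holders={T1}
Step 3: wait(T3) -> count=0 queue=[T2,T3] holders={T1}
Step 4: signal(T1) -> count=0 queue=[T3] holders={T2}
Step 5: wait(T5) -> count=0 queue=[T3,T5] holders={T2}
Step 6: wait(T7) -> count=0 queue=[T3,T5,T7] holders={T2}
Step 7: signal(T2) -> count=0 queue=[T5,T7] holders={T3}
Step 8: wait(T6) -> count=0 queue=[T5,T7,T6] holders={T3}
Step 9: wait(T4) -> count=0 queue=[T5,T7,T6,T4] holders={T3}
Step 10: signal(T3) -> count=0 queue=[T7,T6,T4] holders={T5}
Step 11: signal(T5) -> count=0 queue=[T6,T4] holders={T7}
Step 12: signal(T7) -> count=0 queue=[T4] holders={T6}
Step 13: wait(T2) -> count=0 queue=[T4,T2] holders={T6}
Step 14: signal(T6) -> count=0 queue=[T2] holders={T4}
Step 15: signal(T4) -> count=0 queue=[] holders={T2}
Step 16: wait(T4) -> count=0 queue=[T4] holders={T2}
Step 17: signal(T2) -> count=0 queue=[] holders={T4}
Final holders: T4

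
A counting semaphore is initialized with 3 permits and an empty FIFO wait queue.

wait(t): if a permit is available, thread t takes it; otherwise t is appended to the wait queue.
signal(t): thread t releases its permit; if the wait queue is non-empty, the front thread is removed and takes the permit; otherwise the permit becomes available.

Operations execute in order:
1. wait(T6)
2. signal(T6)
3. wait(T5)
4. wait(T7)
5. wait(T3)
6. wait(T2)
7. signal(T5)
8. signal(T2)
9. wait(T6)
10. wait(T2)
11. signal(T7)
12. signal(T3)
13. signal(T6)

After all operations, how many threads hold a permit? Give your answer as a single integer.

Answer: 1

Derivation:
Step 1: wait(T6) -> count=2 queue=[] holders={T6}
Step 2: signal(T6) -> count=3 queue=[] holders={none}
Step 3: wait(T5) -> count=2 queue=[] holders={T5}
Step 4: wait(T7) -> count=1 queue=[] holders={T5,T7}
Step 5: wait(T3) -> count=0 queue=[] holders={T3,T5,T7}
Step 6: wait(T2) -> count=0 queue=[T2] holders={T3,T5,T7}
Step 7: signal(T5) -> count=0 queue=[] holders={T2,T3,T7}
Step 8: signal(T2) -> count=1 queue=[] holders={T3,T7}
Step 9: wait(T6) -> count=0 queue=[] holders={T3,T6,T7}
Step 10: wait(T2) -> count=0 queue=[T2] holders={T3,T6,T7}
Step 11: signal(T7) -> count=0 queue=[] holders={T2,T3,T6}
Step 12: signal(T3) -> count=1 queue=[] holders={T2,T6}
Step 13: signal(T6) -> count=2 queue=[] holders={T2}
Final holders: {T2} -> 1 thread(s)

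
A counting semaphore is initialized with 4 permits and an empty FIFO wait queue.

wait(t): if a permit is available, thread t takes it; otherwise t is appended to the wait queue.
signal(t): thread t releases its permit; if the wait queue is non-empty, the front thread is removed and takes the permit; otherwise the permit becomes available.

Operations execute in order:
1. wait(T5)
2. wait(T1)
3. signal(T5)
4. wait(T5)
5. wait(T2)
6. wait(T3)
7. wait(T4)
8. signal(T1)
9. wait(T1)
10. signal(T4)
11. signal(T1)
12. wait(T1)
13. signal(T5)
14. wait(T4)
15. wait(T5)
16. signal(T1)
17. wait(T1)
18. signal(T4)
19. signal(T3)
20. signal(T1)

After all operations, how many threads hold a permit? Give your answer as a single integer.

Answer: 2

Derivation:
Step 1: wait(T5) -> count=3 queue=[] holders={T5}
Step 2: wait(T1) -> count=2 queue=[] holders={T1,T5}
Step 3: signal(T5) -> count=3 queue=[] holders={T1}
Step 4: wait(T5) -> count=2 queue=[] holders={T1,T5}
Step 5: wait(T2) -> count=1 queue=[] holders={T1,T2,T5}
Step 6: wait(T3) -> count=0 queue=[] holders={T1,T2,T3,T5}
Step 7: wait(T4) -> count=0 queue=[T4] holders={T1,T2,T3,T5}
Step 8: signal(T1) -> count=0 queue=[] holders={T2,T3,T4,T5}
Step 9: wait(T1) -> count=0 queue=[T1] holders={T2,T3,T4,T5}
Step 10: signal(T4) -> count=0 queue=[] holders={T1,T2,T3,T5}
Step 11: signal(T1) -> count=1 queue=[] holders={T2,T3,T5}
Step 12: wait(T1) -> count=0 queue=[] holders={T1,T2,T3,T5}
Step 13: signal(T5) -> count=1 queue=[] holders={T1,T2,T3}
Step 14: wait(T4) -> count=0 queue=[] holders={T1,T2,T3,T4}
Step 15: wait(T5) -> count=0 queue=[T5] holders={T1,T2,T3,T4}
Step 16: signal(T1) -> count=0 queue=[] holders={T2,T3,T4,T5}
Step 17: wait(T1) -> count=0 queue=[T1] holders={T2,T3,T4,T5}
Step 18: signal(T4) -> count=0 queue=[] holders={T1,T2,T3,T5}
Step 19: signal(T3) -> count=1 queue=[] holders={T1,T2,T5}
Step 20: signal(T1) -> count=2 queue=[] holders={T2,T5}
Final holders: {T2,T5} -> 2 thread(s)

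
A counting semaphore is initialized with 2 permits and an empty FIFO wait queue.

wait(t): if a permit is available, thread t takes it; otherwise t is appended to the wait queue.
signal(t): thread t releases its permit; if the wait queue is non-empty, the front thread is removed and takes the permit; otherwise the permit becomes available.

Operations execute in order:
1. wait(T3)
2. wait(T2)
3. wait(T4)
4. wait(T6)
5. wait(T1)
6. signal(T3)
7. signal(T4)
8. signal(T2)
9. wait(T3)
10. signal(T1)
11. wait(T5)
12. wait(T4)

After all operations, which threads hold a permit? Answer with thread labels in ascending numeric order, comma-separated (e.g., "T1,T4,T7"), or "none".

Answer: T3,T6

Derivation:
Step 1: wait(T3) -> count=1 queue=[] holders={T3}
Step 2: wait(T2) -> count=0 queue=[] holders={T2,T3}
Step 3: wait(T4) -> count=0 queue=[T4] holders={T2,T3}
Step 4: wait(T6) -> count=0 queue=[T4,T6] holders={T2,T3}
Step 5: wait(T1) -> count=0 queue=[T4,T6,T1] holders={T2,T3}
Step 6: signal(T3) -> count=0 queue=[T6,T1] holders={T2,T4}
Step 7: signal(T4) -> count=0 queue=[T1] holders={T2,T6}
Step 8: signal(T2) -> count=0 queue=[] holders={T1,T6}
Step 9: wait(T3) -> count=0 queue=[T3] holders={T1,T6}
Step 10: signal(T1) -> count=0 queue=[] holders={T3,T6}
Step 11: wait(T5) -> count=0 queue=[T5] holders={T3,T6}
Step 12: wait(T4) -> count=0 queue=[T5,T4] holders={T3,T6}
Final holders: T3,T6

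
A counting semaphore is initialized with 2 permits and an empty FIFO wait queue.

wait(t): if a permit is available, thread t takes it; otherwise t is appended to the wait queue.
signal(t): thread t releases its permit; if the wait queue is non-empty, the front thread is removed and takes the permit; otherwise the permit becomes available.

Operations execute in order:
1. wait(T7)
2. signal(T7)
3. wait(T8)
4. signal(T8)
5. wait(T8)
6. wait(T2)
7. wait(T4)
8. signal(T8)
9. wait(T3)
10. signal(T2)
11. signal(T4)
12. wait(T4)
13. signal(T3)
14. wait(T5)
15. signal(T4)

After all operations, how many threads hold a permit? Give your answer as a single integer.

Answer: 1

Derivation:
Step 1: wait(T7) -> count=1 queue=[] holders={T7}
Step 2: signal(T7) -> count=2 queue=[] holders={none}
Step 3: wait(T8) -> count=1 queue=[] holders={T8}
Step 4: signal(T8) -> count=2 queue=[] holders={none}
Step 5: wait(T8) -> count=1 queue=[] holders={T8}
Step 6: wait(T2) -> count=0 queue=[] holders={T2,T8}
Step 7: wait(T4) -> count=0 queue=[T4] holders={T2,T8}
Step 8: signal(T8) -> count=0 queue=[] holders={T2,T4}
Step 9: wait(T3) -> count=0 queue=[T3] holders={T2,T4}
Step 10: signal(T2) -> count=0 queue=[] holders={T3,T4}
Step 11: signal(T4) -> count=1 queue=[] holders={T3}
Step 12: wait(T4) -> count=0 queue=[] holders={T3,T4}
Step 13: signal(T3) -> count=1 queue=[] holders={T4}
Step 14: wait(T5) -> count=0 queue=[] holders={T4,T5}
Step 15: signal(T4) -> count=1 queue=[] holders={T5}
Final holders: {T5} -> 1 thread(s)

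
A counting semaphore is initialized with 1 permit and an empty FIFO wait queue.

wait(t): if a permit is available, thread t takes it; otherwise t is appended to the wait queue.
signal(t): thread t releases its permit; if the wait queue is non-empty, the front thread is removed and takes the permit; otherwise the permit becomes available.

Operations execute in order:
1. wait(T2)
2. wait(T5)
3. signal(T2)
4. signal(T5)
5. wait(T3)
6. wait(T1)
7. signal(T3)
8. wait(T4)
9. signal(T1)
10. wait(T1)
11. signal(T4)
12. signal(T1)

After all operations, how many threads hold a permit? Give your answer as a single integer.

Step 1: wait(T2) -> count=0 queue=[] holders={T2}
Step 2: wait(T5) -> count=0 queue=[T5] holders={T2}
Step 3: signal(T2) -> count=0 queue=[] holders={T5}
Step 4: signal(T5) -> count=1 queue=[] holders={none}
Step 5: wait(T3) -> count=0 queue=[] holders={T3}
Step 6: wait(T1) -> count=0 queue=[T1] holders={T3}
Step 7: signal(T3) -> count=0 queue=[] holders={T1}
Step 8: wait(T4) -> count=0 queue=[T4] holders={T1}
Step 9: signal(T1) -> count=0 queue=[] holders={T4}
Step 10: wait(T1) -> count=0 queue=[T1] holders={T4}
Step 11: signal(T4) -> count=0 queue=[] holders={T1}
Step 12: signal(T1) -> count=1 queue=[] holders={none}
Final holders: {none} -> 0 thread(s)

Answer: 0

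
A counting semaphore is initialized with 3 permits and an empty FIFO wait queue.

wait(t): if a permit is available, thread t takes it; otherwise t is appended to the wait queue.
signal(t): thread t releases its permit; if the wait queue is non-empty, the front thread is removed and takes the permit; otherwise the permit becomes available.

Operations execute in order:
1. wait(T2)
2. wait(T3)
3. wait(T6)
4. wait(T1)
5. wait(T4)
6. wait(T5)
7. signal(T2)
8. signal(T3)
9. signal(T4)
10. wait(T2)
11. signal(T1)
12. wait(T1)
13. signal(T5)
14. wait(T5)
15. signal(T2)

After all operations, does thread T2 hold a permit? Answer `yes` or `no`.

Step 1: wait(T2) -> count=2 queue=[] holders={T2}
Step 2: wait(T3) -> count=1 queue=[] holders={T2,T3}
Step 3: wait(T6) -> count=0 queue=[] holders={T2,T3,T6}
Step 4: wait(T1) -> count=0 queue=[T1] holders={T2,T3,T6}
Step 5: wait(T4) -> count=0 queue=[T1,T4] holders={T2,T3,T6}
Step 6: wait(T5) -> count=0 queue=[T1,T4,T5] holders={T2,T3,T6}
Step 7: signal(T2) -> count=0 queue=[T4,T5] holders={T1,T3,T6}
Step 8: signal(T3) -> count=0 queue=[T5] holders={T1,T4,T6}
Step 9: signal(T4) -> count=0 queue=[] holders={T1,T5,T6}
Step 10: wait(T2) -> count=0 queue=[T2] holders={T1,T5,T6}
Step 11: signal(T1) -> count=0 queue=[] holders={T2,T5,T6}
Step 12: wait(T1) -> count=0 queue=[T1] holders={T2,T5,T6}
Step 13: signal(T5) -> count=0 queue=[] holders={T1,T2,T6}
Step 14: wait(T5) -> count=0 queue=[T5] holders={T1,T2,T6}
Step 15: signal(T2) -> count=0 queue=[] holders={T1,T5,T6}
Final holders: {T1,T5,T6} -> T2 not in holders

Answer: no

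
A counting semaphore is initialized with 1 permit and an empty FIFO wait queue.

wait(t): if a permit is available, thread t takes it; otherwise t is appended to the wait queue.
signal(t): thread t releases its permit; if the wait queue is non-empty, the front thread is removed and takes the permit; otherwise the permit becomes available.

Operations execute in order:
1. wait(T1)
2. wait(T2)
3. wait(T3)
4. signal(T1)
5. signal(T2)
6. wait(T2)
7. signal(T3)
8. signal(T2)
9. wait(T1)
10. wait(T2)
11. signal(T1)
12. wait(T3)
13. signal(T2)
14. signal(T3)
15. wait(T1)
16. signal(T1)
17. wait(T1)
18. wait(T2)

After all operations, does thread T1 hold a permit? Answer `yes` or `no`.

Step 1: wait(T1) -> count=0 queue=[] holders={T1}
Step 2: wait(T2) -> count=0 queue=[T2] holders={T1}
Step 3: wait(T3) -> count=0 queue=[T2,T3] holders={T1}
Step 4: signal(T1) -> count=0 queue=[T3] holders={T2}
Step 5: signal(T2) -> count=0 queue=[] holders={T3}
Step 6: wait(T2) -> count=0 queue=[T2] holders={T3}
Step 7: signal(T3) -> count=0 queue=[] holders={T2}
Step 8: signal(T2) -> count=1 queue=[] holders={none}
Step 9: wait(T1) -> count=0 queue=[] holders={T1}
Step 10: wait(T2) -> count=0 queue=[T2] holders={T1}
Step 11: signal(T1) -> count=0 queue=[] holders={T2}
Step 12: wait(T3) -> count=0 queue=[T3] holders={T2}
Step 13: signal(T2) -> count=0 queue=[] holders={T3}
Step 14: signal(T3) -> count=1 queue=[] holders={none}
Step 15: wait(T1) -> count=0 queue=[] holders={T1}
Step 16: signal(T1) -> count=1 queue=[] holders={none}
Step 17: wait(T1) -> count=0 queue=[] holders={T1}
Step 18: wait(T2) -> count=0 queue=[T2] holders={T1}
Final holders: {T1} -> T1 in holders

Answer: yes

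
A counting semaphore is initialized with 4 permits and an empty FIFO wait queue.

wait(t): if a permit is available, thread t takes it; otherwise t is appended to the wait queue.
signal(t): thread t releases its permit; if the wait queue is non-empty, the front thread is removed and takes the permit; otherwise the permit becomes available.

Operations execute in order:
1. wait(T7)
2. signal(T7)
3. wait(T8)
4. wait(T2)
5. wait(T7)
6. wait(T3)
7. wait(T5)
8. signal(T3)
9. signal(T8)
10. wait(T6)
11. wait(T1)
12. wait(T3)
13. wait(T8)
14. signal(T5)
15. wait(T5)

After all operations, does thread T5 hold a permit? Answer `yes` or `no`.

Step 1: wait(T7) -> count=3 queue=[] holders={T7}
Step 2: signal(T7) -> count=4 queue=[] holders={none}
Step 3: wait(T8) -> count=3 queue=[] holders={T8}
Step 4: wait(T2) -> count=2 queue=[] holders={T2,T8}
Step 5: wait(T7) -> count=1 queue=[] holders={T2,T7,T8}
Step 6: wait(T3) -> count=0 queue=[] holders={T2,T3,T7,T8}
Step 7: wait(T5) -> count=0 queue=[T5] holders={T2,T3,T7,T8}
Step 8: signal(T3) -> count=0 queue=[] holders={T2,T5,T7,T8}
Step 9: signal(T8) -> count=1 queue=[] holders={T2,T5,T7}
Step 10: wait(T6) -> count=0 queue=[] holders={T2,T5,T6,T7}
Step 11: wait(T1) -> count=0 queue=[T1] holders={T2,T5,T6,T7}
Step 12: wait(T3) -> count=0 queue=[T1,T3] holders={T2,T5,T6,T7}
Step 13: wait(T8) -> count=0 queue=[T1,T3,T8] holders={T2,T5,T6,T7}
Step 14: signal(T5) -> count=0 queue=[T3,T8] holders={T1,T2,T6,T7}
Step 15: wait(T5) -> count=0 queue=[T3,T8,T5] holders={T1,T2,T6,T7}
Final holders: {T1,T2,T6,T7} -> T5 not in holders

Answer: no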